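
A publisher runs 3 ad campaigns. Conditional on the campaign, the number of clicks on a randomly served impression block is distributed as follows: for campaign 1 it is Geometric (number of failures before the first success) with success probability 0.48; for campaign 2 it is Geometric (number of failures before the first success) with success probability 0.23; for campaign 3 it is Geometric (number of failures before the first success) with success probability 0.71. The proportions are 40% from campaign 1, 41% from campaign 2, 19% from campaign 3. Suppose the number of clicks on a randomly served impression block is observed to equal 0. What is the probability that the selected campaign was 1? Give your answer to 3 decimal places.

0.456

Likelihoods P(X=0 | ·): 1: 0.48; 2: 0.23; 3: 0.71.
Posterior ∝ prior × likelihood. Numerator for 1: 0.4·0.48 = 0.192.
Normalizing constant: 0.4·0.48 + 0.41·0.23 + 0.19·0.71 = 0.4212.
P(1 | observation) = 0.192 / 0.4212 = 0.45584.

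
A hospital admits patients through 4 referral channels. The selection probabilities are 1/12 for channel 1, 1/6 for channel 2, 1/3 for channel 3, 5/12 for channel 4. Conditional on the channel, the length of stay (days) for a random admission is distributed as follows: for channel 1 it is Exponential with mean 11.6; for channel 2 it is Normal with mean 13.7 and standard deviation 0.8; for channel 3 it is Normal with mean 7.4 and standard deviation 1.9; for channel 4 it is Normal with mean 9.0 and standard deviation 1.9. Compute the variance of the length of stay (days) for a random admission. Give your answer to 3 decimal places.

Per component, 1: μ=11.6, E[X²]=269.12; 2: μ=13.7, E[X²]=188.33; 3: μ=7.4, E[X²]=58.37; 4: μ=9, E[X²]=84.61.
E[X] = 0.0833333·11.6 + 0.166667·13.7 + 0.333333·7.4 + 0.416667·9 = 9.46667.
E[X²] = 0.0833333·269.12 + 0.166667·188.33 + 0.333333·58.37 + 0.416667·84.61 = 108.526.
Var(X) = E[X²] − (E[X])² = 108.526 − 89.6178 = 18.9081.

18.908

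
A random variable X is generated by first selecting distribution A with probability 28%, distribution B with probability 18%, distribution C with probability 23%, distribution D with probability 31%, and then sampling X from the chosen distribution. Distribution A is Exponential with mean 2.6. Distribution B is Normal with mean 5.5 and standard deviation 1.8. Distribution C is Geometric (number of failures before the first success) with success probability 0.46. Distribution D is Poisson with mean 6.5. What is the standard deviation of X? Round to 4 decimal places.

Per component, A: μ=2.6, E[X²]=13.52; B: μ=5.5, E[X²]=33.49; C: μ=1.17391, E[X²]=3.93006; D: μ=6.5, E[X²]=48.75.
E[X] = 0.28·2.6 + 0.18·5.5 + 0.23·1.17391 + 0.31·6.5 = 4.003.
E[X²] = 0.28·13.52 + 0.18·33.49 + 0.23·3.93006 + 0.31·48.75 = 25.8302.
Var(X) = E[X²] − (E[X])² = 25.8302 − 16.024 = 9.8062.
SD(X) = √9.8062 = 3.13149.

3.1315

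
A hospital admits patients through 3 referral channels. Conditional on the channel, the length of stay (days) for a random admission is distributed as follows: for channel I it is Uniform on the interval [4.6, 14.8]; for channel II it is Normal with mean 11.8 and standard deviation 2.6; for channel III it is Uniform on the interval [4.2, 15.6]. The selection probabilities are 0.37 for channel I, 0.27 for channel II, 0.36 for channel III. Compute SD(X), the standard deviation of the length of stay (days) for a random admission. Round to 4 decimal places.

3.1191

Per component, I: μ=9.7, E[X²]=102.76; II: μ=11.8, E[X²]=146; III: μ=9.9, E[X²]=108.84.
E[X] = 0.37·9.7 + 0.27·11.8 + 0.36·9.9 = 10.339.
E[X²] = 0.37·102.76 + 0.27·146 + 0.36·108.84 = 116.624.
Var(X) = E[X²] − (E[X])² = 116.624 − 106.895 = 9.72868.
SD(X) = √9.72868 = 3.11908.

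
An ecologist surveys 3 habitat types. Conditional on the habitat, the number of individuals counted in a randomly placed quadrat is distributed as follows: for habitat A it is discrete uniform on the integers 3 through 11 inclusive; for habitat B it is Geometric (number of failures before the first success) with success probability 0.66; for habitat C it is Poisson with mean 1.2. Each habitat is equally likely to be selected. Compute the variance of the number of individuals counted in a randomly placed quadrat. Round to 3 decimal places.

11.345

Per component, A: μ=7, E[X²]=55.6667; B: μ=0.515152, E[X²]=1.04591; C: μ=1.2, E[X²]=2.64.
E[X] = 0.333333·7 + 0.333333·0.515152 + 0.333333·1.2 = 2.90505.
E[X²] = 0.333333·55.6667 + 0.333333·1.04591 + 0.333333·2.64 = 19.7842.
Var(X) = E[X²] − (E[X])² = 19.7842 − 8.43932 = 11.3449.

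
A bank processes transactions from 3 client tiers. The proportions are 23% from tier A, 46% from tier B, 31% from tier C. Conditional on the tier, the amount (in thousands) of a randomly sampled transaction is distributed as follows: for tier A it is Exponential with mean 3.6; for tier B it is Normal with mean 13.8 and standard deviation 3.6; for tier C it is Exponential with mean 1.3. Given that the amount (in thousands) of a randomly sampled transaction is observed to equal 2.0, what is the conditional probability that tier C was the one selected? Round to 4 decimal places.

Likelihoods f(2.0 | ·): A: 0.159376; B: 0.000514772; C: 0.165162.
Posterior ∝ prior × likelihood. Numerator for C: 0.31·0.165162 = 0.0512004.
Normalizing constant: 0.23·0.159376 + 0.46·0.000514772 + 0.31·0.165162 = 0.0880936.
P(C | observation) = 0.0512004 / 0.0880936 = 0.581204.

0.5812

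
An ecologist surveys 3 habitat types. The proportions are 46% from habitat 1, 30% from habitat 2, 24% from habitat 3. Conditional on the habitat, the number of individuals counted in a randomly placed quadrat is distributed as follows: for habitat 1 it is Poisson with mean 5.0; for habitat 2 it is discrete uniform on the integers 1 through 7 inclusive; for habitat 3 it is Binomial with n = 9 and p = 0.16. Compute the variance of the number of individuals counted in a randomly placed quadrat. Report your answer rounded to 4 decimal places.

Per component, 1: μ=5, E[X²]=30; 2: μ=4, E[X²]=20; 3: μ=1.44, E[X²]=3.2832.
E[X] = 0.46·5 + 0.3·4 + 0.24·1.44 = 3.8456.
E[X²] = 0.46·30 + 0.3·20 + 0.24·3.2832 = 20.588.
Var(X) = E[X²] − (E[X])² = 20.588 − 14.7886 = 5.79933.

5.7993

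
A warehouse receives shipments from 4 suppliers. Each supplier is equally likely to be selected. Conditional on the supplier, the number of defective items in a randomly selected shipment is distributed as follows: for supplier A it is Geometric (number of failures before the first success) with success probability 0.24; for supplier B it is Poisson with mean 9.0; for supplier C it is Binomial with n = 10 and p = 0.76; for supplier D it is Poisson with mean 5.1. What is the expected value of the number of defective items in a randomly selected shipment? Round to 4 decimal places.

6.2167

Component means — A: 3.16667; B: 9; C: 7.6; D: 5.1.
E[X] = 0.25·3.16667 + 0.25·9 + 0.25·7.6 + 0.25·5.1 = 6.21667.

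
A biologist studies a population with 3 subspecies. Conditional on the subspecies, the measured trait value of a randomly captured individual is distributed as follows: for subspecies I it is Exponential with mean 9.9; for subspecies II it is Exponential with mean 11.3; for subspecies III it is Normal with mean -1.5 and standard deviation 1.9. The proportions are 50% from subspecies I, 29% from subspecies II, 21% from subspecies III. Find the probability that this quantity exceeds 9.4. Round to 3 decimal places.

0.320

Conditional on each subspecies, P(X > 9.4): I: 0.386936; II: 0.43524; III: 4.82291e-09.
By total probability, P(X > 9.4) = 0.5·0.386936 + 0.29·0.43524 + 0.21·4.82291e-09 = 0.319688.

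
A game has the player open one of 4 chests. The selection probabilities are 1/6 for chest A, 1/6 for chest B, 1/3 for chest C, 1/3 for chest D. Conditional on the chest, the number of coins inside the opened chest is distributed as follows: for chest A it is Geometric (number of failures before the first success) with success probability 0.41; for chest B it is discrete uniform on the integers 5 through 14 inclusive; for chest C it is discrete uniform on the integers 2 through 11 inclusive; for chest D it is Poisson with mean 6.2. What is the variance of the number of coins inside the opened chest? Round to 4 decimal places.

Per component, A: μ=1.43902, E[X²]=5.58061; B: μ=9.5, E[X²]=98.5; C: μ=6.5, E[X²]=50.5; D: μ=6.2, E[X²]=44.64.
E[X] = 0.166667·1.43902 + 0.166667·9.5 + 0.333333·6.5 + 0.333333·6.2 = 6.0565.
E[X²] = 0.166667·5.58061 + 0.166667·98.5 + 0.333333·50.5 + 0.333333·44.64 = 49.0601.
Var(X) = E[X²] − (E[X])² = 49.0601 − 36.6812 = 12.3789.

12.3789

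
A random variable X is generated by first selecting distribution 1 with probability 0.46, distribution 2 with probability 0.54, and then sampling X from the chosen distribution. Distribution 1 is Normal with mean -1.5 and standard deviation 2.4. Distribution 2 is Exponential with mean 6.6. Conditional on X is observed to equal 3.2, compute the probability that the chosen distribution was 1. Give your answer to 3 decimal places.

Likelihoods f(3.2 | ·): 1: 0.02443; 2: 0.0933016.
Posterior ∝ prior × likelihood. Numerator for 1: 0.46·0.02443 = 0.0112378.
Normalizing constant: 0.46·0.02443 + 0.54·0.0933016 = 0.0616207.
P(1 | observation) = 0.0112378 / 0.0616207 = 0.182371.

0.182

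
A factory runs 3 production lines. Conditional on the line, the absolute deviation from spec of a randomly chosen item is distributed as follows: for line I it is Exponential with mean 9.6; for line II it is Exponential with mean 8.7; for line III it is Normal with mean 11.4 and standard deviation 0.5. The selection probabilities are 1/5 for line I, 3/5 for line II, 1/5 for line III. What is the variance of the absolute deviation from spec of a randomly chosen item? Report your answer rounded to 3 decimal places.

64.998

Per component, I: μ=9.6, E[X²]=184.32; II: μ=8.7, E[X²]=151.38; III: μ=11.4, E[X²]=130.21.
E[X] = 0.2·9.6 + 0.6·8.7 + 0.2·11.4 = 9.42.
E[X²] = 0.2·184.32 + 0.6·151.38 + 0.2·130.21 = 153.734.
Var(X) = E[X²] − (E[X])² = 153.734 − 88.7364 = 64.9976.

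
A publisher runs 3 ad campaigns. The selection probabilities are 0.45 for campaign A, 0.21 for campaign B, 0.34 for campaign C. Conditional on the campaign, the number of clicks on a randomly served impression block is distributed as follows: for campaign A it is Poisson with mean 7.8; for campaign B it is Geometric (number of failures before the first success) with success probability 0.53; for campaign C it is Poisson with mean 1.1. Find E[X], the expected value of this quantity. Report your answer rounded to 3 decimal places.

4.070

Component means — A: 7.8; B: 0.886792; C: 1.1.
E[X] = 0.45·7.8 + 0.21·0.886792 + 0.34·1.1 = 4.07023.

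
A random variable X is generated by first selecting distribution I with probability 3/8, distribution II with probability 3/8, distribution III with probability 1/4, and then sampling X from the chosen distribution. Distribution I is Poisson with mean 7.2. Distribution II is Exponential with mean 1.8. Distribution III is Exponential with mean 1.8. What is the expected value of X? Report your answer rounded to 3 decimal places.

Component means — I: 7.2; II: 1.8; III: 1.8.
E[X] = 0.375·7.2 + 0.375·1.8 + 0.25·1.8 = 3.825.

3.825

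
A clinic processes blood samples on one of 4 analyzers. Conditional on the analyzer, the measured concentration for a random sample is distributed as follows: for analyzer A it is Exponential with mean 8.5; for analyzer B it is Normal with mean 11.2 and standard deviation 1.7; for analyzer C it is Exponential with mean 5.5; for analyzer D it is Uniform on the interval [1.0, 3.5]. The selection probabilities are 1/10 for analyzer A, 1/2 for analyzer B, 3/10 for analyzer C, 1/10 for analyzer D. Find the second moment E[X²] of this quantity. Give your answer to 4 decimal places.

For each component E[X²] = Var + (mean)², giving A: 144.5; B: 128.33; C: 60.5; D: 5.58333.
Overall E[X²] = 0.1·144.5 + 0.5·128.33 + 0.3·60.5 + 0.1·5.58333 = 97.3233.

97.3233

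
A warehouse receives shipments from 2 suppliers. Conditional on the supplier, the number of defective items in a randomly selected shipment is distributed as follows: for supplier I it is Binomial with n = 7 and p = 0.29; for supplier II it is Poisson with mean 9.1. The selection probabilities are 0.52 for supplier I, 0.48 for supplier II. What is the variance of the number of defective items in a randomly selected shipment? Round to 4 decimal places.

17.5937

Per component, I: μ=2.03, E[X²]=5.5622; II: μ=9.1, E[X²]=91.91.
E[X] = 0.52·2.03 + 0.48·9.1 = 5.4236.
E[X²] = 0.52·5.5622 + 0.48·91.91 = 47.0091.
Var(X) = E[X²] − (E[X])² = 47.0091 − 29.4154 = 17.5937.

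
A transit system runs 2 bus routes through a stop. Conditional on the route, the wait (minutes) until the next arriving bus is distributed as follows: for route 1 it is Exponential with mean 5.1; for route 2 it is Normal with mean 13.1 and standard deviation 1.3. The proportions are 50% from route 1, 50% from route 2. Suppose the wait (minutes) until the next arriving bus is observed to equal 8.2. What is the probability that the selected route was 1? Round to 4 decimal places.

Likelihoods f(8.2 | ·): 1: 0.0392783; 2: 0.00025231.
Posterior ∝ prior × likelihood. Numerator for 1: 0.5·0.0392783 = 0.0196391.
Normalizing constant: 0.5·0.0392783 + 0.5·0.00025231 = 0.0197653.
P(1 | observation) = 0.0196391 / 0.0197653 = 0.993617.

0.9936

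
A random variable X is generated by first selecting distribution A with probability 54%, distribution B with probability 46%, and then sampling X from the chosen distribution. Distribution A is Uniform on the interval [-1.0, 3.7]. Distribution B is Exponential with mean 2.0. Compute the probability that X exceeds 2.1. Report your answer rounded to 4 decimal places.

0.3448

Conditional on each component, P(X > 2.1): A: 0.340426; B: 0.349938.
By total probability, P(X > 2.1) = 0.54·0.340426 + 0.46·0.349938 = 0.344801.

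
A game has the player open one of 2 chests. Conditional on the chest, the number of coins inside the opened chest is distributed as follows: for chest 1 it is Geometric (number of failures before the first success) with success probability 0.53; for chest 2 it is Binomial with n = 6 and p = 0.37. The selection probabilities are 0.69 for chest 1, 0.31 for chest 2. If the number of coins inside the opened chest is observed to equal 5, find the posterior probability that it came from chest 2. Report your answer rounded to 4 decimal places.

Likelihoods P(X=5 | ·): 1: 0.0121553; 2: 0.026212.
Posterior ∝ prior × likelihood. Numerator for 2: 0.31·0.026212 = 0.00812572.
Normalizing constant: 0.69·0.0121553 + 0.31·0.026212 = 0.0165129.
P(2 | observation) = 0.00812572 / 0.0165129 = 0.492084.

0.4921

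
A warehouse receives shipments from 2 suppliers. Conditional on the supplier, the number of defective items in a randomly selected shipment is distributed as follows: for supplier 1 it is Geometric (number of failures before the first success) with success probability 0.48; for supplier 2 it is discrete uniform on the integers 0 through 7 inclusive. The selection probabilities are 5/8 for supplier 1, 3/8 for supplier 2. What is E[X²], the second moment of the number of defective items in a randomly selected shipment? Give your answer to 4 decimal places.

8.7066

For each component E[X²] = Var + (mean)², giving 1: 3.43056; 2: 17.5.
Overall E[X²] = 0.625·3.43056 + 0.375·17.5 = 8.7066.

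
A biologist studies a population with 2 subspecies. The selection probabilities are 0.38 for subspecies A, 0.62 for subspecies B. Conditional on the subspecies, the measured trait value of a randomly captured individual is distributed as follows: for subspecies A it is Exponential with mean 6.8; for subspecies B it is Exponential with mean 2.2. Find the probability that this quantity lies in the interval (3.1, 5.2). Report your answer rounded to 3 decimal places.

0.157

Conditional on each subspecies, P(3.1 < X < 5.2): A: 0.168418; B: 0.150288.
By total probability, P(3.1 < X < 5.2) = 0.38·0.168418 + 0.62·0.150288 = 0.157177.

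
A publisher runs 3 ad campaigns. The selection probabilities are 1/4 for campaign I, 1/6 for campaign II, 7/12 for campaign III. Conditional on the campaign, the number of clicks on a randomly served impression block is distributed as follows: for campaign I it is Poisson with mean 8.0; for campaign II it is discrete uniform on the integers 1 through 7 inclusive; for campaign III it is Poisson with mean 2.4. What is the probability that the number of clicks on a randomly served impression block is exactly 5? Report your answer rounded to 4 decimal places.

Conditional on each campaign, P(X = 5): I: 0.0916037; II: 0.142857; III: 0.0601961.
By total probability, P(X = 5) = 0.25·0.0916037 + 0.166667·0.142857 + 0.583333·0.0601961 = 0.0818248.

0.0818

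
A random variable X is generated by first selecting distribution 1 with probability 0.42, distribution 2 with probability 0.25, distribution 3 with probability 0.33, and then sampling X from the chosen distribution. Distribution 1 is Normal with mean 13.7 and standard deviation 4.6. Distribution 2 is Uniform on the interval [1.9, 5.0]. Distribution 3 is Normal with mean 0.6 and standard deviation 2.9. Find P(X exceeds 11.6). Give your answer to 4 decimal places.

Conditional on each component, P(X > 11.6): 1: 0.675993; 2: 0; 3: 7.43881e-05.
By total probability, P(X > 11.6) = 0.42·0.675993 + 0.25·0 + 0.33·7.43881e-05 = 0.283941.

0.2839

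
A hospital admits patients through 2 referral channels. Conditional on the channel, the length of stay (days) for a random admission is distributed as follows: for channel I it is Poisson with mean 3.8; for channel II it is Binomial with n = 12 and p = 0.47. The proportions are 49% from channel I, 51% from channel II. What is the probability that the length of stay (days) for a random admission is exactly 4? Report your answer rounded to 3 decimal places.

0.172

Conditional on each channel, P(X = 4): I: 0.194359; II: 0.150385.
By total probability, P(X = 4) = 0.49·0.194359 + 0.51·0.150385 = 0.171932.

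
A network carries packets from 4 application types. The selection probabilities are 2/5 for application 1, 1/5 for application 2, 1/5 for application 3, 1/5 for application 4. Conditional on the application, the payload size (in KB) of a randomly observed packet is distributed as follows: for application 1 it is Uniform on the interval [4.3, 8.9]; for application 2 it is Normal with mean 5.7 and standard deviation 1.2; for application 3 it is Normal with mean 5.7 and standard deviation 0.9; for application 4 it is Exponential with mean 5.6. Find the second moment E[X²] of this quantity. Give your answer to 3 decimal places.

For each component E[X²] = Var + (mean)², giving 1: 45.3233; 2: 33.93; 3: 33.3; 4: 62.72.
Overall E[X²] = 0.4·45.3233 + 0.2·33.93 + 0.2·33.3 + 0.2·62.72 = 44.1193.

44.119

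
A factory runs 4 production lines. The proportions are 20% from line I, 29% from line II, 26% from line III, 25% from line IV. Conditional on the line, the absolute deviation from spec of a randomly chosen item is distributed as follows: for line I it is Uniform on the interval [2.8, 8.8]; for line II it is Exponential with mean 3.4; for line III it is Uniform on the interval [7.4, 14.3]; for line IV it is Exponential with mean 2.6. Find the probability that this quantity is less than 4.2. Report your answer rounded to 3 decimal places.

Conditional on each line, P(X < 4.2): I: 0.233333; II: 0.709251; III: 0; IV: 0.801186.
By total probability, P(X < 4.2) = 0.2·0.233333 + 0.29·0.709251 + 0.26·0 + 0.25·0.801186 = 0.452646.

0.453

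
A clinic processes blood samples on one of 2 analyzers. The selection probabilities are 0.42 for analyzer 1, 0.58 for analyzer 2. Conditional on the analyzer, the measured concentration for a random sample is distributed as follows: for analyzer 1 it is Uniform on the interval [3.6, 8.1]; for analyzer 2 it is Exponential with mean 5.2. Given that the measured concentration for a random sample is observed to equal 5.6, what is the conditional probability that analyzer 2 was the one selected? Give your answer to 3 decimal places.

0.289

Likelihoods f(5.6 | ·): 1: 0.222222; 2: 0.0655081.
Posterior ∝ prior × likelihood. Numerator for 2: 0.58·0.0655081 = 0.0379947.
Normalizing constant: 0.42·0.222222 + 0.58·0.0655081 = 0.131328.
P(2 | observation) = 0.0379947 / 0.131328 = 0.289311.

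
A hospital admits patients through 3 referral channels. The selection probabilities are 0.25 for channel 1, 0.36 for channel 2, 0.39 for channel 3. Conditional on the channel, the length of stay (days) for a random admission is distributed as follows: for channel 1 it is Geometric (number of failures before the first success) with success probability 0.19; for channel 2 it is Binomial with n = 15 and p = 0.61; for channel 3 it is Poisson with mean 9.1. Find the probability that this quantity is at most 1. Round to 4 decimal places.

Conditional on each channel, P(X ≤ 1): 1: 0.3439; 2: 1.79661e-05; 3: 0.00112782.
By total probability, P(X ≤ 1) = 0.25·0.3439 + 0.36·1.79661e-05 + 0.39·0.00112782 = 0.0864213.

0.0864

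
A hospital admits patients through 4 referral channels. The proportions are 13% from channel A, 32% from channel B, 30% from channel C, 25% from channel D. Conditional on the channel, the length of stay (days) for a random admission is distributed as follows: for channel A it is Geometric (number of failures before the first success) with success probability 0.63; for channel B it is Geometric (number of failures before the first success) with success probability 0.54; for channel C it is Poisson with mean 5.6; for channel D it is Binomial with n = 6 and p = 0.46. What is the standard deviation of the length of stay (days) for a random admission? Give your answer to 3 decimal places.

Per component, A: μ=0.587302, E[X²]=1.27715; B: μ=0.851852, E[X²]=2.30316; C: μ=5.6, E[X²]=36.96; D: μ=2.76, E[X²]=9.108.
E[X] = 0.13·0.587302 + 0.32·0.851852 + 0.3·5.6 + 0.25·2.76 = 2.71894.
E[X²] = 0.13·1.27715 + 0.32·2.30316 + 0.3·36.96 + 0.25·9.108 = 14.268.
Var(X) = E[X²] − (E[X])² = 14.268 − 7.39264 = 6.87539.
SD(X) = √6.87539 = 2.6221.

2.622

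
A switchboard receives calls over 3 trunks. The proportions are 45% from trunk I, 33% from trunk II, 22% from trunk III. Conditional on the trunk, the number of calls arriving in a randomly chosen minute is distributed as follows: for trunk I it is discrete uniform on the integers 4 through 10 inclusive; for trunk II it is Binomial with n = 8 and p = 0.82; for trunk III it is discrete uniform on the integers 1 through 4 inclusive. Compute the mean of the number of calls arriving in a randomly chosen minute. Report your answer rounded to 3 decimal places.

5.865

Component means — I: 7; II: 6.56; III: 2.5.
E[X] = 0.45·7 + 0.33·6.56 + 0.22·2.5 = 5.8648.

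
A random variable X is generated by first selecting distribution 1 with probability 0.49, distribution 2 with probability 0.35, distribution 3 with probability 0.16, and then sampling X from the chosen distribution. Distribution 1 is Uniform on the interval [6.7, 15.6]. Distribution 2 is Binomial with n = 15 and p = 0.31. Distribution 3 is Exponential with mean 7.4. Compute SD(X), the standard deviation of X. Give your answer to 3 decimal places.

4.679

Per component, 1: μ=11.15, E[X²]=130.923; 2: μ=4.65, E[X²]=24.831; 3: μ=7.4, E[X²]=109.52.
E[X] = 0.49·11.15 + 0.35·4.65 + 0.16·7.4 = 8.275.
E[X²] = 0.49·130.923 + 0.35·24.831 + 0.16·109.52 = 90.3665.
Var(X) = E[X²] − (E[X])² = 90.3665 − 68.4756 = 21.8909.
SD(X) = √21.8909 = 4.67877.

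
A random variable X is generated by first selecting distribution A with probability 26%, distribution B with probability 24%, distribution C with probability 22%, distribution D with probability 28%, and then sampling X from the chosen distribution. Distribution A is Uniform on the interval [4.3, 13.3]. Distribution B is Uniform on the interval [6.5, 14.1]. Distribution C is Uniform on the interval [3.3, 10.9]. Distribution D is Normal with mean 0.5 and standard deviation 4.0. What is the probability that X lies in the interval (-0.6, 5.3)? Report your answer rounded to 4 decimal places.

Conditional on each component, P(-0.6 < X < 5.3): A: 0.111111; B: 0; C: 0.263158; D: 0.493272.
By total probability, P(-0.6 < X < 5.3) = 0.26·0.111111 + 0.24·0 + 0.22·0.263158 + 0.28·0.493272 = 0.2249.

0.2249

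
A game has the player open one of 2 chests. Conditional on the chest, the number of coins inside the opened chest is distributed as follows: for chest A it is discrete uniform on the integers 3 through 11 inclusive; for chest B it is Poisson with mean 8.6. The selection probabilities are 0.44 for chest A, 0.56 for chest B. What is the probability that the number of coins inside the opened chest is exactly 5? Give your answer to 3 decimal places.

Conditional on each chest, P(X = 5): A: 0.111111; B: 0.0721736.
By total probability, P(X = 5) = 0.44·0.111111 + 0.56·0.0721736 = 0.0893061.

0.089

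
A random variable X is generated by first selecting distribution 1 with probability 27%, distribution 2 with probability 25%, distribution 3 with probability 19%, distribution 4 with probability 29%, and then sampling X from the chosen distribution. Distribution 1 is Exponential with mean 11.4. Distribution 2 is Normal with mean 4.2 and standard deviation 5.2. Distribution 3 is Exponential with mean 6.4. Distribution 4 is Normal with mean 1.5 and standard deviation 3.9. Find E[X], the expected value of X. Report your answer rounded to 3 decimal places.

5.779

Component means — 1: 11.4; 2: 4.2; 3: 6.4; 4: 1.5.
E[X] = 0.27·11.4 + 0.25·4.2 + 0.19·6.4 + 0.29·1.5 = 5.779.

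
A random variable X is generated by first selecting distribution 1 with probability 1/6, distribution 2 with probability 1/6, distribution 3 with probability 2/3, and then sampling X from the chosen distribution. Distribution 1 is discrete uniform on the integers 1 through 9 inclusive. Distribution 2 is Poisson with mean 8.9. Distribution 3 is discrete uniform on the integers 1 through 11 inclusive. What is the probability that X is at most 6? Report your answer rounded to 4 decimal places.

Conditional on each component, P(X ≤ 6): 1: 0.666667; 2: 0.216042; 3: 0.545455.
By total probability, P(X ≤ 6) = 0.166667·0.666667 + 0.166667·0.216042 + 0.666667·0.545455 = 0.510755.

0.5108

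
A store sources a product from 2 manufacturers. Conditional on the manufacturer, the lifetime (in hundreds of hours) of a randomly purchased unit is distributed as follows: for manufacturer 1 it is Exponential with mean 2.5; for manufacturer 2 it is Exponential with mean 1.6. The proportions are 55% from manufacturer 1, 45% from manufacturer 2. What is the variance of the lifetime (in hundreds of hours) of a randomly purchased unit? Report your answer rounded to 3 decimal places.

4.790

Per component, 1: μ=2.5, E[X²]=12.5; 2: μ=1.6, E[X²]=5.12.
E[X] = 0.55·2.5 + 0.45·1.6 = 2.095.
E[X²] = 0.55·12.5 + 0.45·5.12 = 9.179.
Var(X) = E[X²] − (E[X])² = 9.179 − 4.38903 = 4.78998.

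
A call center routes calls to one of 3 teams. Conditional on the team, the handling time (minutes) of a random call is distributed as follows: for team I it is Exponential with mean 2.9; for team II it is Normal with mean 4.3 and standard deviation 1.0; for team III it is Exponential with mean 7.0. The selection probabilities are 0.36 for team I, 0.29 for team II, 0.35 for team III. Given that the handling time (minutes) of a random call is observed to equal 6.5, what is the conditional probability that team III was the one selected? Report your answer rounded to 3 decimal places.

Likelihoods f(6.5 | ·): I: 0.0366592; II: 0.0354746; III: 0.0564454.
Posterior ∝ prior × likelihood. Numerator for III: 0.35·0.0564454 = 0.0197559.
Normalizing constant: 0.36·0.0366592 + 0.29·0.0354746 + 0.35·0.0564454 = 0.0432408.
P(III | observation) = 0.0197559 / 0.0432408 = 0.45688.

0.457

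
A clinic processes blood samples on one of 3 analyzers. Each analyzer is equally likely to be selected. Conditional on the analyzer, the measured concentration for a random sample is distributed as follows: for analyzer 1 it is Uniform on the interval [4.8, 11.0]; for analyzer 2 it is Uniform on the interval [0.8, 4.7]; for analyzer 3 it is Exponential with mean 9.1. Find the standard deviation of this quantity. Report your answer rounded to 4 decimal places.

Per component, 1: μ=7.9, E[X²]=65.6133; 2: μ=2.75, E[X²]=8.83; 3: μ=9.1, E[X²]=165.62.
E[X] = 0.333333·7.9 + 0.333333·2.75 + 0.333333·9.1 = 6.58333.
E[X²] = 0.333333·65.6133 + 0.333333·8.83 + 0.333333·165.62 = 80.0211.
Var(X) = E[X²] − (E[X])² = 80.0211 − 43.3403 = 36.6808.
SD(X) = √36.6808 = 6.05647.

6.0565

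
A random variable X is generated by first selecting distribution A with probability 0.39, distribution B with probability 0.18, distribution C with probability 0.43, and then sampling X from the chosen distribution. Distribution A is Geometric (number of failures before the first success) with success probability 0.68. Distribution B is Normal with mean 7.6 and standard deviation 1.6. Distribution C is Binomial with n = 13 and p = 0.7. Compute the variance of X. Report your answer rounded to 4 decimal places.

Per component, A: μ=0.470588, E[X²]=0.913495; B: μ=7.6, E[X²]=60.32; C: μ=9.1, E[X²]=85.54.
E[X] = 0.39·0.470588 + 0.18·7.6 + 0.43·9.1 = 5.46453.
E[X²] = 0.39·0.913495 + 0.18·60.32 + 0.43·85.54 = 47.9961.
Var(X) = E[X²] − (E[X])² = 47.9961 − 29.8611 = 18.135.

18.1350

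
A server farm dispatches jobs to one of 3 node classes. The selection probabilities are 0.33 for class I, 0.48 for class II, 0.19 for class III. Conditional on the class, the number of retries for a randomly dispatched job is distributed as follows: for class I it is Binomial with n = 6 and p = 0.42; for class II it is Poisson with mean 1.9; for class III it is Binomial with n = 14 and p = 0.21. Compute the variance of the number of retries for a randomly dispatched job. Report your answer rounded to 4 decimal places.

2.0062

Per component, I: μ=2.52, E[X²]=7.812; II: μ=1.9, E[X²]=5.51; III: μ=2.94, E[X²]=10.9662.
E[X] = 0.33·2.52 + 0.48·1.9 + 0.19·2.94 = 2.3022.
E[X²] = 0.33·7.812 + 0.48·5.51 + 0.19·10.9662 = 7.30634.
Var(X) = E[X²] − (E[X])² = 7.30634 − 5.30012 = 2.00621.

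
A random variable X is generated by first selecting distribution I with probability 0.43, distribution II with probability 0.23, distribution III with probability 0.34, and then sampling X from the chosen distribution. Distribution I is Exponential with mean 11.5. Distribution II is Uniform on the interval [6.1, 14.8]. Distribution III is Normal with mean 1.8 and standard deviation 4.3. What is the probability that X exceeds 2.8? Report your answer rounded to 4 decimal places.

Conditional on each component, P(X > 2.8): I: 0.783897; II: 1; III: 0.408052.
By total probability, P(X > 2.8) = 0.43·0.783897 + 0.23·1 + 0.34·0.408052 = 0.705813.

0.7058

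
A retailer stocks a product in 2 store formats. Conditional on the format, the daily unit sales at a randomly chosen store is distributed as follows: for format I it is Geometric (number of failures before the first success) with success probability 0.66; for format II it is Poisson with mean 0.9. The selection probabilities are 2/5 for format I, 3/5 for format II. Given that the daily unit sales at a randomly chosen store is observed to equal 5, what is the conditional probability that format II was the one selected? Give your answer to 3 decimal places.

0.500

Likelihoods P(X=5 | ·): I: 0.00299874; II: 0.00200063.
Posterior ∝ prior × likelihood. Numerator for II: 0.6·0.00200063 = 0.00120038.
Normalizing constant: 0.4·0.00299874 + 0.6·0.00200063 = 0.00239987.
P(II | observation) = 0.00120038 / 0.00239987 = 0.500184.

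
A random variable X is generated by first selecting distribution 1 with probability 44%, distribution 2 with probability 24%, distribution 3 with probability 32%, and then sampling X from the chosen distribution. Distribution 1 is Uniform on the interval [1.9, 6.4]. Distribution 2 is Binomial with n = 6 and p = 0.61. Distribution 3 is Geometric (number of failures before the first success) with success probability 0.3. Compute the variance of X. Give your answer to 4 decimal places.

4.1992

Per component, 1: μ=4.15, E[X²]=18.91; 2: μ=3.66, E[X²]=14.823; 3: μ=2.33333, E[X²]=13.2222.
E[X] = 0.44·4.15 + 0.24·3.66 + 0.32·2.33333 = 3.45107.
E[X²] = 0.44·18.91 + 0.24·14.823 + 0.32·13.2222 = 16.109.
Var(X) = E[X²] − (E[X])² = 16.109 − 11.9099 = 4.19917.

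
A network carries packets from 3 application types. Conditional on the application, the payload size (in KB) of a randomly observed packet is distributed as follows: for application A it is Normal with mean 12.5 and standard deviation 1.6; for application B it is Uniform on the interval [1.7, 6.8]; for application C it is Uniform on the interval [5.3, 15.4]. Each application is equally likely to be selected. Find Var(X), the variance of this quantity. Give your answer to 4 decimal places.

16.6200

Per component, A: μ=12.5, E[X²]=158.81; B: μ=4.25, E[X²]=20.23; C: μ=10.35, E[X²]=115.623.
E[X] = 0.333333·12.5 + 0.333333·4.25 + 0.333333·10.35 = 9.03333.
E[X²] = 0.333333·158.81 + 0.333333·20.23 + 0.333333·115.623 = 98.2211.
Var(X) = E[X²] − (E[X])² = 98.2211 − 81.6011 = 16.62.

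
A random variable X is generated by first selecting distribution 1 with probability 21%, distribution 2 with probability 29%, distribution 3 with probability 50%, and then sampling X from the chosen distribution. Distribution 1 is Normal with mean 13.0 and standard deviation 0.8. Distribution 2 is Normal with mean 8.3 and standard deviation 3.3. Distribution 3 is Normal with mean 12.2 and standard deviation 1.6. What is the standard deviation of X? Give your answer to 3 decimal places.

2.862

Per component, 1: μ=13, E[X²]=169.64; 2: μ=8.3, E[X²]=79.78; 3: μ=12.2, E[X²]=151.4.
E[X] = 0.21·13 + 0.29·8.3 + 0.5·12.2 = 11.237.
E[X²] = 0.21·169.64 + 0.29·79.78 + 0.5·151.4 = 134.461.
Var(X) = E[X²] − (E[X])² = 134.461 − 126.27 = 8.19043.
SD(X) = √8.19043 = 2.86189.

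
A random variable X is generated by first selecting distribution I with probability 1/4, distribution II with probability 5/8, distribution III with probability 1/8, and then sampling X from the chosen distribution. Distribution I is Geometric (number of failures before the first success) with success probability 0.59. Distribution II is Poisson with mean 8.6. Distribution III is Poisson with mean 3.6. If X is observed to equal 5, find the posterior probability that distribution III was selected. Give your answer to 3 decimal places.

Likelihoods P(X=5 | ·): I: 0.00683552; II: 0.0721736; III: 0.13768.
Posterior ∝ prior × likelihood. Numerator for III: 0.125·0.13768 = 0.01721.
Normalizing constant: 0.25·0.00683552 + 0.625·0.0721736 + 0.125·0.13768 = 0.0640274.
P(III | observation) = 0.01721 / 0.0640274 = 0.268791.

0.269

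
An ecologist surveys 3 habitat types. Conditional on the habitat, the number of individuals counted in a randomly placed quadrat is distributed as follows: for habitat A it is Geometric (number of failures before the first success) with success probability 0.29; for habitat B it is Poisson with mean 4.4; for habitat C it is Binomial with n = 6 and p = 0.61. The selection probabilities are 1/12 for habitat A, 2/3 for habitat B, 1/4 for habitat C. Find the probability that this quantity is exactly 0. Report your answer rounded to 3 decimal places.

Conditional on each habitat, P(X = 0): A: 0.29; B: 0.0122773; C: 0.00351874.
By total probability, P(X = 0) = 0.0833333·0.29 + 0.666667·0.0122773 + 0.25·0.00351874 = 0.0332312.

0.033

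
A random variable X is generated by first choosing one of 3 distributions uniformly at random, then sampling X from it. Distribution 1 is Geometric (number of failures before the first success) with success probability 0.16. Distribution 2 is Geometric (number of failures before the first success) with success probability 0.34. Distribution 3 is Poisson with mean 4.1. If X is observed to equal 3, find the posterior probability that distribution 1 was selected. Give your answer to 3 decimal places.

0.248

Likelihoods P(X=3 | ·): 1: 0.0948326; 2: 0.0977486; 3: 0.190368.
Posterior ∝ prior × likelihood. Numerator for 1: 0.333333·0.0948326 = 0.0316109.
Normalizing constant: 0.333333·0.0948326 + 0.333333·0.0977486 + 0.333333·0.190368 = 0.12765.
P(1 | observation) = 0.0316109 / 0.12765 = 0.247638.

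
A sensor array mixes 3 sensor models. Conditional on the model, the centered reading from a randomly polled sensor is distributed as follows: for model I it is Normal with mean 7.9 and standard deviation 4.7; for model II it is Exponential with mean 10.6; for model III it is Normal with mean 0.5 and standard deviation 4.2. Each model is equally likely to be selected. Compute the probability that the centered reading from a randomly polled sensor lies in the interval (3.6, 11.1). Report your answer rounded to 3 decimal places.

0.386

Conditional on each model, P(3.6 < X < 11.1): I: 0.571893; II: 0.361109; III: 0.224424.
By total probability, P(3.6 < X < 11.1) = 0.333333·0.571893 + 0.333333·0.361109 + 0.333333·0.224424 = 0.385809.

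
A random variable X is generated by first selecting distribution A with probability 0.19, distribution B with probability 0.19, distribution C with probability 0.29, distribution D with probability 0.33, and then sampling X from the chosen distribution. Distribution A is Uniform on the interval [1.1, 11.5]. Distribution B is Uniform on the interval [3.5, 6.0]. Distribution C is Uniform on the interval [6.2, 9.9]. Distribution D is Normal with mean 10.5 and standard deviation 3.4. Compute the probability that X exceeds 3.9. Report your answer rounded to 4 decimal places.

0.9098

Conditional on each component, P(X > 3.9): A: 0.730769; B: 0.84; C: 1; D: 0.973882.
By total probability, P(X > 3.9) = 0.19·0.730769 + 0.19·0.84 + 0.29·1 + 0.33·0.973882 = 0.909827.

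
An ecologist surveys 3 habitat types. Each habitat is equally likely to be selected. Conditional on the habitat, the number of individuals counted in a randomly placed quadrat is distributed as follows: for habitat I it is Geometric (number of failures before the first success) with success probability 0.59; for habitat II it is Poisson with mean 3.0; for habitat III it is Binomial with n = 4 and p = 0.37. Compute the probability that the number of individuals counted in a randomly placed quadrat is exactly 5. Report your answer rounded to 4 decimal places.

Conditional on each habitat, P(X = 5): I: 0.00683552; II: 0.100819; III: 0.
By total probability, P(X = 5) = 0.333333·0.00683552 + 0.333333·0.100819 + 0.333333·0 = 0.0358848.

0.0359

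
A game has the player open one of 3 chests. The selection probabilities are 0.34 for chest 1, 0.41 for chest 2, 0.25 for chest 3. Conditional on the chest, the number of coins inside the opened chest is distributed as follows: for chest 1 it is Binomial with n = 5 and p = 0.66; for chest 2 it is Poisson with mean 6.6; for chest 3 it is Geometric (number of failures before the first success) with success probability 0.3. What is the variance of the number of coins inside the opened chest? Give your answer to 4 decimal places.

Per component, 1: μ=3.3, E[X²]=12.012; 2: μ=6.6, E[X²]=50.16; 3: μ=2.33333, E[X²]=13.2222.
E[X] = 0.34·3.3 + 0.41·6.6 + 0.25·2.33333 = 4.41133.
E[X²] = 0.34·12.012 + 0.41·50.16 + 0.25·13.2222 = 27.9552.
Var(X) = E[X²] − (E[X])² = 27.9552 − 19.4599 = 8.49537.

8.4954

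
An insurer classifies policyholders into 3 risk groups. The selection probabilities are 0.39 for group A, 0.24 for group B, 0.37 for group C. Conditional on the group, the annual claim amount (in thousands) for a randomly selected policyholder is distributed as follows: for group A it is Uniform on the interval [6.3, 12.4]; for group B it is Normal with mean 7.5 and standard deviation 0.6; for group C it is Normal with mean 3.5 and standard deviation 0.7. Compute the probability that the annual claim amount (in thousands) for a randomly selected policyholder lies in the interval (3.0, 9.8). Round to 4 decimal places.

Conditional on each group, P(3.0 < X < 9.8): A: 0.57377; B: 0.999937; C: 0.762475.
By total probability, P(3.0 < X < 9.8) = 0.39·0.57377 + 0.24·0.999937 + 0.37·0.762475 = 0.745871.

0.7459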